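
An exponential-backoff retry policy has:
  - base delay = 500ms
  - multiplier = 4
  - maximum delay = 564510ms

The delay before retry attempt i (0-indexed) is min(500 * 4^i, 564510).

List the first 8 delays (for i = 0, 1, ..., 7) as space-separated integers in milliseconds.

Answer: 500 2000 8000 32000 128000 512000 564510 564510

Derivation:
Computing each delay:
  i=0: min(500*4^0, 564510) = 500
  i=1: min(500*4^1, 564510) = 2000
  i=2: min(500*4^2, 564510) = 8000
  i=3: min(500*4^3, 564510) = 32000
  i=4: min(500*4^4, 564510) = 128000
  i=5: min(500*4^5, 564510) = 512000
  i=6: min(500*4^6, 564510) = 564510
  i=7: min(500*4^7, 564510) = 564510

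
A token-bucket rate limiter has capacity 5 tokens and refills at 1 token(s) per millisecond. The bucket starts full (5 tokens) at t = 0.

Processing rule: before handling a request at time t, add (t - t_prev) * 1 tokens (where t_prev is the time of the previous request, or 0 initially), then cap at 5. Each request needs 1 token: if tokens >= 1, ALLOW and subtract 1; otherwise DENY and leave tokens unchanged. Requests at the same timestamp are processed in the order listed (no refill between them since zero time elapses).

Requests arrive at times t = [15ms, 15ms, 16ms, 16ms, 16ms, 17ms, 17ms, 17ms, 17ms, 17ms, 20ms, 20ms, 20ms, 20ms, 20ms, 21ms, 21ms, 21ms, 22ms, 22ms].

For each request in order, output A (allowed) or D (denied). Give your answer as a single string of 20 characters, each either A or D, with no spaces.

Simulating step by step:
  req#1 t=15ms: ALLOW
  req#2 t=15ms: ALLOW
  req#3 t=16ms: ALLOW
  req#4 t=16ms: ALLOW
  req#5 t=16ms: ALLOW
  req#6 t=17ms: ALLOW
  req#7 t=17ms: ALLOW
  req#8 t=17ms: DENY
  req#9 t=17ms: DENY
  req#10 t=17ms: DENY
  req#11 t=20ms: ALLOW
  req#12 t=20ms: ALLOW
  req#13 t=20ms: ALLOW
  req#14 t=20ms: DENY
  req#15 t=20ms: DENY
  req#16 t=21ms: ALLOW
  req#17 t=21ms: DENY
  req#18 t=21ms: DENY
  req#19 t=22ms: ALLOW
  req#20 t=22ms: DENY

Answer: AAAAAAADDDAAADDADDAD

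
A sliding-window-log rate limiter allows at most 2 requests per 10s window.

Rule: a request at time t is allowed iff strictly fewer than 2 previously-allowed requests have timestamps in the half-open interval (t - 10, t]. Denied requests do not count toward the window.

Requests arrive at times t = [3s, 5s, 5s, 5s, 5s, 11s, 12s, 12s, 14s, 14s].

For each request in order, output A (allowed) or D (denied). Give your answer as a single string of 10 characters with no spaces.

Tracking allowed requests in the window:
  req#1 t=3s: ALLOW
  req#2 t=5s: ALLOW
  req#3 t=5s: DENY
  req#4 t=5s: DENY
  req#5 t=5s: DENY
  req#6 t=11s: DENY
  req#7 t=12s: DENY
  req#8 t=12s: DENY
  req#9 t=14s: ALLOW
  req#10 t=14s: DENY

Answer: AADDDDDDAD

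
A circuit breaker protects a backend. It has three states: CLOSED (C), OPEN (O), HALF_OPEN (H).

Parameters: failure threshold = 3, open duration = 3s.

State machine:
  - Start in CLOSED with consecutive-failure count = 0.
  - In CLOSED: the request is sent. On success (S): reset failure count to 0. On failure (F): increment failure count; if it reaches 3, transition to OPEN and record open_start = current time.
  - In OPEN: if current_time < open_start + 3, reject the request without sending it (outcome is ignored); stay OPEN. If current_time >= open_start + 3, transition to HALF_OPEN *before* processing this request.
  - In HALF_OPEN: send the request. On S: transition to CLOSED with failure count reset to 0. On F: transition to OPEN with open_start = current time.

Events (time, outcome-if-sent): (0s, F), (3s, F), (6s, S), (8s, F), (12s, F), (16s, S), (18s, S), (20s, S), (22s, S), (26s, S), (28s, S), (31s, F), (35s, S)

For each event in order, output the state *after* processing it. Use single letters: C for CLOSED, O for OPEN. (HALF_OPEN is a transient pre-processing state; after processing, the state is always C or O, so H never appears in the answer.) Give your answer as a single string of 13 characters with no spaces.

State after each event:
  event#1 t=0s outcome=F: state=CLOSED
  event#2 t=3s outcome=F: state=CLOSED
  event#3 t=6s outcome=S: state=CLOSED
  event#4 t=8s outcome=F: state=CLOSED
  event#5 t=12s outcome=F: state=CLOSED
  event#6 t=16s outcome=S: state=CLOSED
  event#7 t=18s outcome=S: state=CLOSED
  event#8 t=20s outcome=S: state=CLOSED
  event#9 t=22s outcome=S: state=CLOSED
  event#10 t=26s outcome=S: state=CLOSED
  event#11 t=28s outcome=S: state=CLOSED
  event#12 t=31s outcome=F: state=CLOSED
  event#13 t=35s outcome=S: state=CLOSED

Answer: CCCCCCCCCCCCC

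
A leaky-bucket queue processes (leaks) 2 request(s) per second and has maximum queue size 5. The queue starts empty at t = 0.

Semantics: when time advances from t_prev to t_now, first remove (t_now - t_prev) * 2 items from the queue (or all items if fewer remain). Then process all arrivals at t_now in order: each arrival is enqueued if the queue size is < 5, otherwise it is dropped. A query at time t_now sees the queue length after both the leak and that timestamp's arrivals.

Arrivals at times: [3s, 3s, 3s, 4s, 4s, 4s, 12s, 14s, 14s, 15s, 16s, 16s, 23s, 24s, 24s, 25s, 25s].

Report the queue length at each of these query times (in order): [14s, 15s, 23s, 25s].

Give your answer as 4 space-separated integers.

Queue lengths at query times:
  query t=14s: backlog = 2
  query t=15s: backlog = 1
  query t=23s: backlog = 1
  query t=25s: backlog = 2

Answer: 2 1 1 2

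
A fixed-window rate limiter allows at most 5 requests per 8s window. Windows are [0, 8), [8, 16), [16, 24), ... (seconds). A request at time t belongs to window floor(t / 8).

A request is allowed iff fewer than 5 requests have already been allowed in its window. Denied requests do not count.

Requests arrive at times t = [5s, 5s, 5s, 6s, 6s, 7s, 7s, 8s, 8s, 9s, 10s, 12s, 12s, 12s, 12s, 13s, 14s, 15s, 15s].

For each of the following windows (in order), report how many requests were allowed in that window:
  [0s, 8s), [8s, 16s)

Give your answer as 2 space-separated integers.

Processing requests:
  req#1 t=5s (window 0): ALLOW
  req#2 t=5s (window 0): ALLOW
  req#3 t=5s (window 0): ALLOW
  req#4 t=6s (window 0): ALLOW
  req#5 t=6s (window 0): ALLOW
  req#6 t=7s (window 0): DENY
  req#7 t=7s (window 0): DENY
  req#8 t=8s (window 1): ALLOW
  req#9 t=8s (window 1): ALLOW
  req#10 t=9s (window 1): ALLOW
  req#11 t=10s (window 1): ALLOW
  req#12 t=12s (window 1): ALLOW
  req#13 t=12s (window 1): DENY
  req#14 t=12s (window 1): DENY
  req#15 t=12s (window 1): DENY
  req#16 t=13s (window 1): DENY
  req#17 t=14s (window 1): DENY
  req#18 t=15s (window 1): DENY
  req#19 t=15s (window 1): DENY

Allowed counts by window: 5 5

Answer: 5 5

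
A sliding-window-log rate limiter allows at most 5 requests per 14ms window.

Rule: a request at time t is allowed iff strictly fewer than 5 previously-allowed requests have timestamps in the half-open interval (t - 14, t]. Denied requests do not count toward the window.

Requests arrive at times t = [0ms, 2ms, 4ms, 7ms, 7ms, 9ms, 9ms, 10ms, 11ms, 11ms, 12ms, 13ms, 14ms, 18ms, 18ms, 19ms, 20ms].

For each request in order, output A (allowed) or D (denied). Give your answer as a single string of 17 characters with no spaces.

Tracking allowed requests in the window:
  req#1 t=0ms: ALLOW
  req#2 t=2ms: ALLOW
  req#3 t=4ms: ALLOW
  req#4 t=7ms: ALLOW
  req#5 t=7ms: ALLOW
  req#6 t=9ms: DENY
  req#7 t=9ms: DENY
  req#8 t=10ms: DENY
  req#9 t=11ms: DENY
  req#10 t=11ms: DENY
  req#11 t=12ms: DENY
  req#12 t=13ms: DENY
  req#13 t=14ms: ALLOW
  req#14 t=18ms: ALLOW
  req#15 t=18ms: ALLOW
  req#16 t=19ms: DENY
  req#17 t=20ms: DENY

Answer: AAAAADDDDDDDAAADD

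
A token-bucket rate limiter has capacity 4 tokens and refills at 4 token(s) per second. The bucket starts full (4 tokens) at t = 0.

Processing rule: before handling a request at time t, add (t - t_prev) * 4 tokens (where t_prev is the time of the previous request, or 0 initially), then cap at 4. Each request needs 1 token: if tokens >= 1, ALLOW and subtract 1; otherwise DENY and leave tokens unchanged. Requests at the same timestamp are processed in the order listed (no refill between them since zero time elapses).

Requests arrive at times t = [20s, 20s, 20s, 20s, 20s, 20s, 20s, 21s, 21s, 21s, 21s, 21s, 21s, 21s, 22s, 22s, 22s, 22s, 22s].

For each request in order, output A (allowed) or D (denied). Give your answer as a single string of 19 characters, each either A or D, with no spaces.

Simulating step by step:
  req#1 t=20s: ALLOW
  req#2 t=20s: ALLOW
  req#3 t=20s: ALLOW
  req#4 t=20s: ALLOW
  req#5 t=20s: DENY
  req#6 t=20s: DENY
  req#7 t=20s: DENY
  req#8 t=21s: ALLOW
  req#9 t=21s: ALLOW
  req#10 t=21s: ALLOW
  req#11 t=21s: ALLOW
  req#12 t=21s: DENY
  req#13 t=21s: DENY
  req#14 t=21s: DENY
  req#15 t=22s: ALLOW
  req#16 t=22s: ALLOW
  req#17 t=22s: ALLOW
  req#18 t=22s: ALLOW
  req#19 t=22s: DENY

Answer: AAAADDDAAAADDDAAAAD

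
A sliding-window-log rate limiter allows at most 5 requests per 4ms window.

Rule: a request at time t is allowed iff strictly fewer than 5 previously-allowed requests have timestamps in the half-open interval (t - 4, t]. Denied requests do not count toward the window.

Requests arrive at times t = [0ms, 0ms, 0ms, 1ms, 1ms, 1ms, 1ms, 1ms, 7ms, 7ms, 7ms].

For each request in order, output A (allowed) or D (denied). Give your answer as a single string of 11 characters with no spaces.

Tracking allowed requests in the window:
  req#1 t=0ms: ALLOW
  req#2 t=0ms: ALLOW
  req#3 t=0ms: ALLOW
  req#4 t=1ms: ALLOW
  req#5 t=1ms: ALLOW
  req#6 t=1ms: DENY
  req#7 t=1ms: DENY
  req#8 t=1ms: DENY
  req#9 t=7ms: ALLOW
  req#10 t=7ms: ALLOW
  req#11 t=7ms: ALLOW

Answer: AAAAADDDAAA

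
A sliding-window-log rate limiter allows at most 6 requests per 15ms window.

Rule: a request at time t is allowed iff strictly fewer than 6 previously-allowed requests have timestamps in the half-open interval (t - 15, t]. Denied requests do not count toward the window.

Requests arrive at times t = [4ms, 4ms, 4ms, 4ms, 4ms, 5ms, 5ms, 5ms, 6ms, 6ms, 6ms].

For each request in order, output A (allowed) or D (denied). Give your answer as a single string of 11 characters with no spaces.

Tracking allowed requests in the window:
  req#1 t=4ms: ALLOW
  req#2 t=4ms: ALLOW
  req#3 t=4ms: ALLOW
  req#4 t=4ms: ALLOW
  req#5 t=4ms: ALLOW
  req#6 t=5ms: ALLOW
  req#7 t=5ms: DENY
  req#8 t=5ms: DENY
  req#9 t=6ms: DENY
  req#10 t=6ms: DENY
  req#11 t=6ms: DENY

Answer: AAAAAADDDDD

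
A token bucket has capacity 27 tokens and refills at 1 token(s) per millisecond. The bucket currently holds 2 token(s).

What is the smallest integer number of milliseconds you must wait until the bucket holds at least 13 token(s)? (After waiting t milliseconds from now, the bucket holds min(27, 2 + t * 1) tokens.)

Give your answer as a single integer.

Answer: 11

Derivation:
Need 2 + t * 1 >= 13, so t >= 11/1.
Smallest integer t = ceil(11/1) = 11.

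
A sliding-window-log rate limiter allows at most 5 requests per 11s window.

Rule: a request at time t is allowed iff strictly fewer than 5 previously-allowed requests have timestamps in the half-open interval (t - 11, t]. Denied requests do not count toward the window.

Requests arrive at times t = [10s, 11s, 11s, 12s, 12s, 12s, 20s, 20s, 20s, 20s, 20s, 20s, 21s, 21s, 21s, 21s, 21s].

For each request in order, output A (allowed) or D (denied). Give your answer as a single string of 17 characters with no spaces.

Tracking allowed requests in the window:
  req#1 t=10s: ALLOW
  req#2 t=11s: ALLOW
  req#3 t=11s: ALLOW
  req#4 t=12s: ALLOW
  req#5 t=12s: ALLOW
  req#6 t=12s: DENY
  req#7 t=20s: DENY
  req#8 t=20s: DENY
  req#9 t=20s: DENY
  req#10 t=20s: DENY
  req#11 t=20s: DENY
  req#12 t=20s: DENY
  req#13 t=21s: ALLOW
  req#14 t=21s: DENY
  req#15 t=21s: DENY
  req#16 t=21s: DENY
  req#17 t=21s: DENY

Answer: AAAAADDDDDDDADDDD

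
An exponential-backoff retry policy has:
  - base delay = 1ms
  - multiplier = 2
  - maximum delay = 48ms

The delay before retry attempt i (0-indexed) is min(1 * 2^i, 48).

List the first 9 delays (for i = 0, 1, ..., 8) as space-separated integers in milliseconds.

Computing each delay:
  i=0: min(1*2^0, 48) = 1
  i=1: min(1*2^1, 48) = 2
  i=2: min(1*2^2, 48) = 4
  i=3: min(1*2^3, 48) = 8
  i=4: min(1*2^4, 48) = 16
  i=5: min(1*2^5, 48) = 32
  i=6: min(1*2^6, 48) = 48
  i=7: min(1*2^7, 48) = 48
  i=8: min(1*2^8, 48) = 48

Answer: 1 2 4 8 16 32 48 48 48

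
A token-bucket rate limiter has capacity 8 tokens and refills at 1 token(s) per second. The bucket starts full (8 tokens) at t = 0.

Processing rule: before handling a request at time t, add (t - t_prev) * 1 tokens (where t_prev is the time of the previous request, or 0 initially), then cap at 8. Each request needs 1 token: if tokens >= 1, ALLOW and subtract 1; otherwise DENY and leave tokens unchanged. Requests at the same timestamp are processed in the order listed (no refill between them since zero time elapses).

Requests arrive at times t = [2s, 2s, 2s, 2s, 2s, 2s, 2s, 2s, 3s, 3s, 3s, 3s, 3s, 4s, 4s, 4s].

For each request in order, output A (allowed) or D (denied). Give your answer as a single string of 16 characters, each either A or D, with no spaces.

Answer: AAAAAAAAADDDDADD

Derivation:
Simulating step by step:
  req#1 t=2s: ALLOW
  req#2 t=2s: ALLOW
  req#3 t=2s: ALLOW
  req#4 t=2s: ALLOW
  req#5 t=2s: ALLOW
  req#6 t=2s: ALLOW
  req#7 t=2s: ALLOW
  req#8 t=2s: ALLOW
  req#9 t=3s: ALLOW
  req#10 t=3s: DENY
  req#11 t=3s: DENY
  req#12 t=3s: DENY
  req#13 t=3s: DENY
  req#14 t=4s: ALLOW
  req#15 t=4s: DENY
  req#16 t=4s: DENY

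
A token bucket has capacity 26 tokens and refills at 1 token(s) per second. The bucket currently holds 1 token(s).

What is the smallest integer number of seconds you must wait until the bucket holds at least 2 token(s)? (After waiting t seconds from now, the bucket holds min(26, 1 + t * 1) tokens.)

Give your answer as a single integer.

Answer: 1

Derivation:
Need 1 + t * 1 >= 2, so t >= 1/1.
Smallest integer t = ceil(1/1) = 1.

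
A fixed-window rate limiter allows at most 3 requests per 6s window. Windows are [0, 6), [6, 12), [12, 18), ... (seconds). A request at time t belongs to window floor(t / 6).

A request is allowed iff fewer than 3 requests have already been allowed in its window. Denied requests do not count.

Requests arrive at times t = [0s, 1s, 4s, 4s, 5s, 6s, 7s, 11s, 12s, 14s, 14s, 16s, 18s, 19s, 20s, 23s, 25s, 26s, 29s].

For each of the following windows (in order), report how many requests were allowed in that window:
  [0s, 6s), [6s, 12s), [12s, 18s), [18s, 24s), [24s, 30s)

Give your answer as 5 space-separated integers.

Processing requests:
  req#1 t=0s (window 0): ALLOW
  req#2 t=1s (window 0): ALLOW
  req#3 t=4s (window 0): ALLOW
  req#4 t=4s (window 0): DENY
  req#5 t=5s (window 0): DENY
  req#6 t=6s (window 1): ALLOW
  req#7 t=7s (window 1): ALLOW
  req#8 t=11s (window 1): ALLOW
  req#9 t=12s (window 2): ALLOW
  req#10 t=14s (window 2): ALLOW
  req#11 t=14s (window 2): ALLOW
  req#12 t=16s (window 2): DENY
  req#13 t=18s (window 3): ALLOW
  req#14 t=19s (window 3): ALLOW
  req#15 t=20s (window 3): ALLOW
  req#16 t=23s (window 3): DENY
  req#17 t=25s (window 4): ALLOW
  req#18 t=26s (window 4): ALLOW
  req#19 t=29s (window 4): ALLOW

Allowed counts by window: 3 3 3 3 3

Answer: 3 3 3 3 3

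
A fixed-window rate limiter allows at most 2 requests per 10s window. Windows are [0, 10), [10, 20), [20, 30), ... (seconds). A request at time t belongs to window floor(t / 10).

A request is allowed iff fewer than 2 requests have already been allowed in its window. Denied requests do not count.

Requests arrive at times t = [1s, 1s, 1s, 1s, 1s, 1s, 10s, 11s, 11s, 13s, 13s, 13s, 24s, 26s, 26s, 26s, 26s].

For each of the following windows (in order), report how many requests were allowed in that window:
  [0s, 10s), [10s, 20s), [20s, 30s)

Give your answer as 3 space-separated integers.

Answer: 2 2 2

Derivation:
Processing requests:
  req#1 t=1s (window 0): ALLOW
  req#2 t=1s (window 0): ALLOW
  req#3 t=1s (window 0): DENY
  req#4 t=1s (window 0): DENY
  req#5 t=1s (window 0): DENY
  req#6 t=1s (window 0): DENY
  req#7 t=10s (window 1): ALLOW
  req#8 t=11s (window 1): ALLOW
  req#9 t=11s (window 1): DENY
  req#10 t=13s (window 1): DENY
  req#11 t=13s (window 1): DENY
  req#12 t=13s (window 1): DENY
  req#13 t=24s (window 2): ALLOW
  req#14 t=26s (window 2): ALLOW
  req#15 t=26s (window 2): DENY
  req#16 t=26s (window 2): DENY
  req#17 t=26s (window 2): DENY

Allowed counts by window: 2 2 2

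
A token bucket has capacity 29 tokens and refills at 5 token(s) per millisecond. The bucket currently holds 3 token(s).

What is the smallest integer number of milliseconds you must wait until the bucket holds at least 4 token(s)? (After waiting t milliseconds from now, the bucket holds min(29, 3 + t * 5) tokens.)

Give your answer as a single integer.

Answer: 1

Derivation:
Need 3 + t * 5 >= 4, so t >= 1/5.
Smallest integer t = ceil(1/5) = 1.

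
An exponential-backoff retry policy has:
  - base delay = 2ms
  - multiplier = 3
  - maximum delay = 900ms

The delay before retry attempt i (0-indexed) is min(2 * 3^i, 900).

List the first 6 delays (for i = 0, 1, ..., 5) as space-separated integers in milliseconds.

Computing each delay:
  i=0: min(2*3^0, 900) = 2
  i=1: min(2*3^1, 900) = 6
  i=2: min(2*3^2, 900) = 18
  i=3: min(2*3^3, 900) = 54
  i=4: min(2*3^4, 900) = 162
  i=5: min(2*3^5, 900) = 486

Answer: 2 6 18 54 162 486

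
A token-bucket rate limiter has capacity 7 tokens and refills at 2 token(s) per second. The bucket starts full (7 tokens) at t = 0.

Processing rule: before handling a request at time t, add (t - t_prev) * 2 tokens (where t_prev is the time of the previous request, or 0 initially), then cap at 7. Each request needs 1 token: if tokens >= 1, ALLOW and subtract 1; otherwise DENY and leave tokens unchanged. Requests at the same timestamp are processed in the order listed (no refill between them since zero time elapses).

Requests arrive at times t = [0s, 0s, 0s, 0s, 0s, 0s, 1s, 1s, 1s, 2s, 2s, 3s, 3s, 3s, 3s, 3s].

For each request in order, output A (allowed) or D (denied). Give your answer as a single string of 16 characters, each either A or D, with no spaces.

Answer: AAAAAAAAAAAAADDD

Derivation:
Simulating step by step:
  req#1 t=0s: ALLOW
  req#2 t=0s: ALLOW
  req#3 t=0s: ALLOW
  req#4 t=0s: ALLOW
  req#5 t=0s: ALLOW
  req#6 t=0s: ALLOW
  req#7 t=1s: ALLOW
  req#8 t=1s: ALLOW
  req#9 t=1s: ALLOW
  req#10 t=2s: ALLOW
  req#11 t=2s: ALLOW
  req#12 t=3s: ALLOW
  req#13 t=3s: ALLOW
  req#14 t=3s: DENY
  req#15 t=3s: DENY
  req#16 t=3s: DENY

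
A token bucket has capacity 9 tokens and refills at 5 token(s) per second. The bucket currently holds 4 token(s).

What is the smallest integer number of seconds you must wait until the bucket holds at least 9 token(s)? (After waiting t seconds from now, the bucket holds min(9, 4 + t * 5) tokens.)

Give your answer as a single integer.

Answer: 1

Derivation:
Need 4 + t * 5 >= 9, so t >= 5/5.
Smallest integer t = ceil(5/5) = 1.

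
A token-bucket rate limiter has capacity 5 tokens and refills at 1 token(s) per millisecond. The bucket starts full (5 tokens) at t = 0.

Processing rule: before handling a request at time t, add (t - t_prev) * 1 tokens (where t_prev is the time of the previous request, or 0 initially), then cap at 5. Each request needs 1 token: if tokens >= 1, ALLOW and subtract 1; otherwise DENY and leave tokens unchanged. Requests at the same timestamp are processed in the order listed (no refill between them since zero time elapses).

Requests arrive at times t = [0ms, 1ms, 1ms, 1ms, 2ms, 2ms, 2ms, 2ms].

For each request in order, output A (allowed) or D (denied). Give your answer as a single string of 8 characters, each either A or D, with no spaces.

Answer: AAAAAAAD

Derivation:
Simulating step by step:
  req#1 t=0ms: ALLOW
  req#2 t=1ms: ALLOW
  req#3 t=1ms: ALLOW
  req#4 t=1ms: ALLOW
  req#5 t=2ms: ALLOW
  req#6 t=2ms: ALLOW
  req#7 t=2ms: ALLOW
  req#8 t=2ms: DENY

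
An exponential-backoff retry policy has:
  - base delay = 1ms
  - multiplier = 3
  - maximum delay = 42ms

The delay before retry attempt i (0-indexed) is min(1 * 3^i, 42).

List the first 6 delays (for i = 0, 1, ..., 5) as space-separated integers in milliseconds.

Answer: 1 3 9 27 42 42

Derivation:
Computing each delay:
  i=0: min(1*3^0, 42) = 1
  i=1: min(1*3^1, 42) = 3
  i=2: min(1*3^2, 42) = 9
  i=3: min(1*3^3, 42) = 27
  i=4: min(1*3^4, 42) = 42
  i=5: min(1*3^5, 42) = 42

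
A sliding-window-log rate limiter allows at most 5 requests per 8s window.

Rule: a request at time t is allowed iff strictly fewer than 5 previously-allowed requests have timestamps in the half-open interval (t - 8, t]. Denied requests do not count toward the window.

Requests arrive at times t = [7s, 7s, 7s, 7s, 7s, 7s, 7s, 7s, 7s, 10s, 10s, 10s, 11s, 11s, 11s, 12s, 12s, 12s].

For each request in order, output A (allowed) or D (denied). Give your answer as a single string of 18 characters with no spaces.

Tracking allowed requests in the window:
  req#1 t=7s: ALLOW
  req#2 t=7s: ALLOW
  req#3 t=7s: ALLOW
  req#4 t=7s: ALLOW
  req#5 t=7s: ALLOW
  req#6 t=7s: DENY
  req#7 t=7s: DENY
  req#8 t=7s: DENY
  req#9 t=7s: DENY
  req#10 t=10s: DENY
  req#11 t=10s: DENY
  req#12 t=10s: DENY
  req#13 t=11s: DENY
  req#14 t=11s: DENY
  req#15 t=11s: DENY
  req#16 t=12s: DENY
  req#17 t=12s: DENY
  req#18 t=12s: DENY

Answer: AAAAADDDDDDDDDDDDD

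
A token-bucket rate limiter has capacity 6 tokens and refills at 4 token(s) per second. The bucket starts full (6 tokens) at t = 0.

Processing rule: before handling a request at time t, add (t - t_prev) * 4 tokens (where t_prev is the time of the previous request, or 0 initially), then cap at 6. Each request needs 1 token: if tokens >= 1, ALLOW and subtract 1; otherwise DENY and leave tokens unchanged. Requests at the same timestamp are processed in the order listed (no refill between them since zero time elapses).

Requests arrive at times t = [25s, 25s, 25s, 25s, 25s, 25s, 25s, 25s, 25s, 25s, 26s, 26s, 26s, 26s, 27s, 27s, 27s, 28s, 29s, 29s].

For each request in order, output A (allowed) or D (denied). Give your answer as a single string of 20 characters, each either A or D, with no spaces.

Simulating step by step:
  req#1 t=25s: ALLOW
  req#2 t=25s: ALLOW
  req#3 t=25s: ALLOW
  req#4 t=25s: ALLOW
  req#5 t=25s: ALLOW
  req#6 t=25s: ALLOW
  req#7 t=25s: DENY
  req#8 t=25s: DENY
  req#9 t=25s: DENY
  req#10 t=25s: DENY
  req#11 t=26s: ALLOW
  req#12 t=26s: ALLOW
  req#13 t=26s: ALLOW
  req#14 t=26s: ALLOW
  req#15 t=27s: ALLOW
  req#16 t=27s: ALLOW
  req#17 t=27s: ALLOW
  req#18 t=28s: ALLOW
  req#19 t=29s: ALLOW
  req#20 t=29s: ALLOW

Answer: AAAAAADDDDAAAAAAAAAA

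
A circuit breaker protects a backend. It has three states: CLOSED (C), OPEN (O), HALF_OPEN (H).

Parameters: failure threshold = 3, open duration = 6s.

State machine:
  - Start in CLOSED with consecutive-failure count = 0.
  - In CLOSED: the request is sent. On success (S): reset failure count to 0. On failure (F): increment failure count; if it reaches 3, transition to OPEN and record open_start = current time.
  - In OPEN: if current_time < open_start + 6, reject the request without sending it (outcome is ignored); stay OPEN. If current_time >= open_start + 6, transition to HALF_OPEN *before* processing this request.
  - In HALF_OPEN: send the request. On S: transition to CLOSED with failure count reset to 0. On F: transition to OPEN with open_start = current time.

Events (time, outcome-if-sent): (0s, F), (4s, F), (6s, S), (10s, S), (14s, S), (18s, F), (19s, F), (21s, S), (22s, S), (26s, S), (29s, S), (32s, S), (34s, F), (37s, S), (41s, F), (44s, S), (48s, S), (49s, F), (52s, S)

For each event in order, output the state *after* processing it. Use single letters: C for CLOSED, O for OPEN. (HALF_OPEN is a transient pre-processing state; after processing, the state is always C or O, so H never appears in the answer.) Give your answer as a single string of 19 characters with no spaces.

State after each event:
  event#1 t=0s outcome=F: state=CLOSED
  event#2 t=4s outcome=F: state=CLOSED
  event#3 t=6s outcome=S: state=CLOSED
  event#4 t=10s outcome=S: state=CLOSED
  event#5 t=14s outcome=S: state=CLOSED
  event#6 t=18s outcome=F: state=CLOSED
  event#7 t=19s outcome=F: state=CLOSED
  event#8 t=21s outcome=S: state=CLOSED
  event#9 t=22s outcome=S: state=CLOSED
  event#10 t=26s outcome=S: state=CLOSED
  event#11 t=29s outcome=S: state=CLOSED
  event#12 t=32s outcome=S: state=CLOSED
  event#13 t=34s outcome=F: state=CLOSED
  event#14 t=37s outcome=S: state=CLOSED
  event#15 t=41s outcome=F: state=CLOSED
  event#16 t=44s outcome=S: state=CLOSED
  event#17 t=48s outcome=S: state=CLOSED
  event#18 t=49s outcome=F: state=CLOSED
  event#19 t=52s outcome=S: state=CLOSED

Answer: CCCCCCCCCCCCCCCCCCC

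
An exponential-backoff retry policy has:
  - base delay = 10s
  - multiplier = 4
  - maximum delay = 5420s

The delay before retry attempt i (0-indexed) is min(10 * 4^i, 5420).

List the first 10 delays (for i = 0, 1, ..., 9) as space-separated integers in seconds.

Computing each delay:
  i=0: min(10*4^0, 5420) = 10
  i=1: min(10*4^1, 5420) = 40
  i=2: min(10*4^2, 5420) = 160
  i=3: min(10*4^3, 5420) = 640
  i=4: min(10*4^4, 5420) = 2560
  i=5: min(10*4^5, 5420) = 5420
  i=6: min(10*4^6, 5420) = 5420
  i=7: min(10*4^7, 5420) = 5420
  i=8: min(10*4^8, 5420) = 5420
  i=9: min(10*4^9, 5420) = 5420

Answer: 10 40 160 640 2560 5420 5420 5420 5420 5420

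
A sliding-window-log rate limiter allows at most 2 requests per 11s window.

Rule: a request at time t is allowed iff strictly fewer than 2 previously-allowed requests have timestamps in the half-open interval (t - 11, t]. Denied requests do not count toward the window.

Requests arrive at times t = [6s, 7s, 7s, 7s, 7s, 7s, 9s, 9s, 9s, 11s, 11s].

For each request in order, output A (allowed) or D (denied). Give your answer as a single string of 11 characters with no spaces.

Answer: AADDDDDDDDD

Derivation:
Tracking allowed requests in the window:
  req#1 t=6s: ALLOW
  req#2 t=7s: ALLOW
  req#3 t=7s: DENY
  req#4 t=7s: DENY
  req#5 t=7s: DENY
  req#6 t=7s: DENY
  req#7 t=9s: DENY
  req#8 t=9s: DENY
  req#9 t=9s: DENY
  req#10 t=11s: DENY
  req#11 t=11s: DENY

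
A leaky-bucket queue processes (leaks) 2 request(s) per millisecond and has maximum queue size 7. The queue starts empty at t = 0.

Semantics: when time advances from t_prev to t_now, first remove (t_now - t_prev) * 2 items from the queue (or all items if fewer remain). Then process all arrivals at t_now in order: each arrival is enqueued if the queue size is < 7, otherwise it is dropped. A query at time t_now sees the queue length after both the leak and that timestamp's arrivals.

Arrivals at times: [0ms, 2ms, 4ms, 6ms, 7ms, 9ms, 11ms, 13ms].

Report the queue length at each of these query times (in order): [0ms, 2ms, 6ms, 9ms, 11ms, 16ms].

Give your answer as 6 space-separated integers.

Queue lengths at query times:
  query t=0ms: backlog = 1
  query t=2ms: backlog = 1
  query t=6ms: backlog = 1
  query t=9ms: backlog = 1
  query t=11ms: backlog = 1
  query t=16ms: backlog = 0

Answer: 1 1 1 1 1 0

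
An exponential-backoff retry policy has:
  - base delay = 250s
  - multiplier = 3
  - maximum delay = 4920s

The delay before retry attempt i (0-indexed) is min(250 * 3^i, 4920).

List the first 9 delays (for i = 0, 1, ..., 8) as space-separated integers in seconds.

Answer: 250 750 2250 4920 4920 4920 4920 4920 4920

Derivation:
Computing each delay:
  i=0: min(250*3^0, 4920) = 250
  i=1: min(250*3^1, 4920) = 750
  i=2: min(250*3^2, 4920) = 2250
  i=3: min(250*3^3, 4920) = 4920
  i=4: min(250*3^4, 4920) = 4920
  i=5: min(250*3^5, 4920) = 4920
  i=6: min(250*3^6, 4920) = 4920
  i=7: min(250*3^7, 4920) = 4920
  i=8: min(250*3^8, 4920) = 4920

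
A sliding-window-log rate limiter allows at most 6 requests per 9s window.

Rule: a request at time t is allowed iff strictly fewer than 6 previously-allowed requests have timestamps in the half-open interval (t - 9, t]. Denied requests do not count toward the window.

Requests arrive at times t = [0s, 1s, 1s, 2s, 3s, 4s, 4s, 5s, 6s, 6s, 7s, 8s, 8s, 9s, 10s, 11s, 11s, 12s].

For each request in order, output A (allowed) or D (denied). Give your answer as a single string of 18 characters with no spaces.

Answer: AAAAAADDDDDDDAAAAA

Derivation:
Tracking allowed requests in the window:
  req#1 t=0s: ALLOW
  req#2 t=1s: ALLOW
  req#3 t=1s: ALLOW
  req#4 t=2s: ALLOW
  req#5 t=3s: ALLOW
  req#6 t=4s: ALLOW
  req#7 t=4s: DENY
  req#8 t=5s: DENY
  req#9 t=6s: DENY
  req#10 t=6s: DENY
  req#11 t=7s: DENY
  req#12 t=8s: DENY
  req#13 t=8s: DENY
  req#14 t=9s: ALLOW
  req#15 t=10s: ALLOW
  req#16 t=11s: ALLOW
  req#17 t=11s: ALLOW
  req#18 t=12s: ALLOW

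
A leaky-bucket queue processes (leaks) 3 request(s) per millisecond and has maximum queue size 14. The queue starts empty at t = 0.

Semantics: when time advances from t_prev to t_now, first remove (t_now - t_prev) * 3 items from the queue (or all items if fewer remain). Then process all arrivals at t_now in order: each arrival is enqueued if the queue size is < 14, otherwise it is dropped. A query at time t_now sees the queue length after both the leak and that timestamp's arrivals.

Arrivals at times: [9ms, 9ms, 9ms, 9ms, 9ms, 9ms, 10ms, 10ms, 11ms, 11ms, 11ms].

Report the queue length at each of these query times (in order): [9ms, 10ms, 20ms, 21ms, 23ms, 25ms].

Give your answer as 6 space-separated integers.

Answer: 6 5 0 0 0 0

Derivation:
Queue lengths at query times:
  query t=9ms: backlog = 6
  query t=10ms: backlog = 5
  query t=20ms: backlog = 0
  query t=21ms: backlog = 0
  query t=23ms: backlog = 0
  query t=25ms: backlog = 0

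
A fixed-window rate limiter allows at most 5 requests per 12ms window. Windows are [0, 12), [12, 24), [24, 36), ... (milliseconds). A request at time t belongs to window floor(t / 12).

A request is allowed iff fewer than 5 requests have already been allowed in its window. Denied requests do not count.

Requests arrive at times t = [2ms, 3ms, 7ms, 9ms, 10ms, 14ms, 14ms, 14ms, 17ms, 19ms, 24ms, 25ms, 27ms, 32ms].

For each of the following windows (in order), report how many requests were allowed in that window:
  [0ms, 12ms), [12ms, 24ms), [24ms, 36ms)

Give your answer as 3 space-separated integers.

Processing requests:
  req#1 t=2ms (window 0): ALLOW
  req#2 t=3ms (window 0): ALLOW
  req#3 t=7ms (window 0): ALLOW
  req#4 t=9ms (window 0): ALLOW
  req#5 t=10ms (window 0): ALLOW
  req#6 t=14ms (window 1): ALLOW
  req#7 t=14ms (window 1): ALLOW
  req#8 t=14ms (window 1): ALLOW
  req#9 t=17ms (window 1): ALLOW
  req#10 t=19ms (window 1): ALLOW
  req#11 t=24ms (window 2): ALLOW
  req#12 t=25ms (window 2): ALLOW
  req#13 t=27ms (window 2): ALLOW
  req#14 t=32ms (window 2): ALLOW

Allowed counts by window: 5 5 4

Answer: 5 5 4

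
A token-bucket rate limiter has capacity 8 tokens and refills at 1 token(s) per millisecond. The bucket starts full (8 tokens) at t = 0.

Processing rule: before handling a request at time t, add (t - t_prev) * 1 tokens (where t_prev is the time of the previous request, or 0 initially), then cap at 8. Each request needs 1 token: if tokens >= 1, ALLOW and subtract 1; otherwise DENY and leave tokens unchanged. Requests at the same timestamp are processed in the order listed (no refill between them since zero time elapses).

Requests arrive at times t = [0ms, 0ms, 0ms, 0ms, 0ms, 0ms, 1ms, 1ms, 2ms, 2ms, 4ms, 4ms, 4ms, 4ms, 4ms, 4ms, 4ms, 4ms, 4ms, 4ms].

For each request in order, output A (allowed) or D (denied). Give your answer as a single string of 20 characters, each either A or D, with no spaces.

Answer: AAAAAAAAAAAADDDDDDDD

Derivation:
Simulating step by step:
  req#1 t=0ms: ALLOW
  req#2 t=0ms: ALLOW
  req#3 t=0ms: ALLOW
  req#4 t=0ms: ALLOW
  req#5 t=0ms: ALLOW
  req#6 t=0ms: ALLOW
  req#7 t=1ms: ALLOW
  req#8 t=1ms: ALLOW
  req#9 t=2ms: ALLOW
  req#10 t=2ms: ALLOW
  req#11 t=4ms: ALLOW
  req#12 t=4ms: ALLOW
  req#13 t=4ms: DENY
  req#14 t=4ms: DENY
  req#15 t=4ms: DENY
  req#16 t=4ms: DENY
  req#17 t=4ms: DENY
  req#18 t=4ms: DENY
  req#19 t=4ms: DENY
  req#20 t=4ms: DENY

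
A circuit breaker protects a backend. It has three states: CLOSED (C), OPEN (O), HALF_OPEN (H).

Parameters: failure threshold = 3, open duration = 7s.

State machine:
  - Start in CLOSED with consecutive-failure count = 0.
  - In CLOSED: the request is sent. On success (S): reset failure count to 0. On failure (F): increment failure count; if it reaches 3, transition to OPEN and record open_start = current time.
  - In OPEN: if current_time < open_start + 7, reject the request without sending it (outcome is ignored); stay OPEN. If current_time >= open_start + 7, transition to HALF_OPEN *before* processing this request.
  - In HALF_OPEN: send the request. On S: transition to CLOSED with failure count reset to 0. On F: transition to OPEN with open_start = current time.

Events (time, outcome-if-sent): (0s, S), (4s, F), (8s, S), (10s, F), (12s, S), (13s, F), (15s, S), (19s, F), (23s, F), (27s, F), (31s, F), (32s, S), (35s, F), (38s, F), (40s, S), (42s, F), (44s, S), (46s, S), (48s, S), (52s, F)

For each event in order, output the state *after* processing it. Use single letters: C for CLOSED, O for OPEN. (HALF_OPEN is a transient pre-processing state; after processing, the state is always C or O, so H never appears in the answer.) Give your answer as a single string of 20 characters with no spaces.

State after each event:
  event#1 t=0s outcome=S: state=CLOSED
  event#2 t=4s outcome=F: state=CLOSED
  event#3 t=8s outcome=S: state=CLOSED
  event#4 t=10s outcome=F: state=CLOSED
  event#5 t=12s outcome=S: state=CLOSED
  event#6 t=13s outcome=F: state=CLOSED
  event#7 t=15s outcome=S: state=CLOSED
  event#8 t=19s outcome=F: state=CLOSED
  event#9 t=23s outcome=F: state=CLOSED
  event#10 t=27s outcome=F: state=OPEN
  event#11 t=31s outcome=F: state=OPEN
  event#12 t=32s outcome=S: state=OPEN
  event#13 t=35s outcome=F: state=OPEN
  event#14 t=38s outcome=F: state=OPEN
  event#15 t=40s outcome=S: state=OPEN
  event#16 t=42s outcome=F: state=OPEN
  event#17 t=44s outcome=S: state=OPEN
  event#18 t=46s outcome=S: state=OPEN
  event#19 t=48s outcome=S: state=OPEN
  event#20 t=52s outcome=F: state=OPEN

Answer: CCCCCCCCCOOOOOOOOOOO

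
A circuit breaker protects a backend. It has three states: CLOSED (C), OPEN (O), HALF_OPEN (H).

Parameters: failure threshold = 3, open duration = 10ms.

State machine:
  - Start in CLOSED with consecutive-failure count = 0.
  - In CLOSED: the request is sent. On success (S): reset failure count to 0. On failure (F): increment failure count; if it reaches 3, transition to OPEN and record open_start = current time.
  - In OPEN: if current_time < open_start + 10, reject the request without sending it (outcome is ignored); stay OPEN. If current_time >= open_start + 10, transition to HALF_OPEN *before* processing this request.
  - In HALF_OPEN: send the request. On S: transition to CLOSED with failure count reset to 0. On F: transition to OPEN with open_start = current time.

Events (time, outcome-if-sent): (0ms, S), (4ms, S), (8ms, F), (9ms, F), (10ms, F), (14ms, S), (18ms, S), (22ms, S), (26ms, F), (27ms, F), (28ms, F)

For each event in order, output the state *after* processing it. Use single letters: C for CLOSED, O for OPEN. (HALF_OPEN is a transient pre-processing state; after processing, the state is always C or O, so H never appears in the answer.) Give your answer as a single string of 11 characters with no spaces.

State after each event:
  event#1 t=0ms outcome=S: state=CLOSED
  event#2 t=4ms outcome=S: state=CLOSED
  event#3 t=8ms outcome=F: state=CLOSED
  event#4 t=9ms outcome=F: state=CLOSED
  event#5 t=10ms outcome=F: state=OPEN
  event#6 t=14ms outcome=S: state=OPEN
  event#7 t=18ms outcome=S: state=OPEN
  event#8 t=22ms outcome=S: state=CLOSED
  event#9 t=26ms outcome=F: state=CLOSED
  event#10 t=27ms outcome=F: state=CLOSED
  event#11 t=28ms outcome=F: state=OPEN

Answer: CCCCOOOCCCO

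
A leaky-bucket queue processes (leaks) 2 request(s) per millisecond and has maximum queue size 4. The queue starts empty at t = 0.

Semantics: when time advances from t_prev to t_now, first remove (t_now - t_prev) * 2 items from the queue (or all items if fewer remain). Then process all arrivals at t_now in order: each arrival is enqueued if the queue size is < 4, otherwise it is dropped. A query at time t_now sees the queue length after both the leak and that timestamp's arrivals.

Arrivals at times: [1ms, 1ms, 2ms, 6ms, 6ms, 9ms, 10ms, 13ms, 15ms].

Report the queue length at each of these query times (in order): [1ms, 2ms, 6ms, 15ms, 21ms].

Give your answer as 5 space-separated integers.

Answer: 2 1 2 1 0

Derivation:
Queue lengths at query times:
  query t=1ms: backlog = 2
  query t=2ms: backlog = 1
  query t=6ms: backlog = 2
  query t=15ms: backlog = 1
  query t=21ms: backlog = 0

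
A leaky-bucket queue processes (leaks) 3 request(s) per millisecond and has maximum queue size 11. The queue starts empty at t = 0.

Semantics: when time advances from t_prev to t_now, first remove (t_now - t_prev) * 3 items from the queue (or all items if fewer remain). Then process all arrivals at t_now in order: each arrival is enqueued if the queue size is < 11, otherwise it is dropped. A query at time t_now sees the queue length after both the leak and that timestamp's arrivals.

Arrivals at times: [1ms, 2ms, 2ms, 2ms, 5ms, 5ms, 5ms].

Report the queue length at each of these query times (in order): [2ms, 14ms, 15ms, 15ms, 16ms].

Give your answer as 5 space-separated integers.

Queue lengths at query times:
  query t=2ms: backlog = 3
  query t=14ms: backlog = 0
  query t=15ms: backlog = 0
  query t=15ms: backlog = 0
  query t=16ms: backlog = 0

Answer: 3 0 0 0 0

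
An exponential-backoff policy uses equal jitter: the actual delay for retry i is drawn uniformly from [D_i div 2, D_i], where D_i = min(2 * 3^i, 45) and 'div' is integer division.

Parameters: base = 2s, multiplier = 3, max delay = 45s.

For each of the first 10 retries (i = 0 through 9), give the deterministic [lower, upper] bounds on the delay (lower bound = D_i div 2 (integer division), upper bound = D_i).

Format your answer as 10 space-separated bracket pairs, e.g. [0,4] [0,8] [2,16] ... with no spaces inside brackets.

Answer: [1,2] [3,6] [9,18] [22,45] [22,45] [22,45] [22,45] [22,45] [22,45] [22,45]

Derivation:
Computing bounds per retry:
  i=0: D_i=min(2*3^0,45)=2, bounds=[1,2]
  i=1: D_i=min(2*3^1,45)=6, bounds=[3,6]
  i=2: D_i=min(2*3^2,45)=18, bounds=[9,18]
  i=3: D_i=min(2*3^3,45)=45, bounds=[22,45]
  i=4: D_i=min(2*3^4,45)=45, bounds=[22,45]
  i=5: D_i=min(2*3^5,45)=45, bounds=[22,45]
  i=6: D_i=min(2*3^6,45)=45, bounds=[22,45]
  i=7: D_i=min(2*3^7,45)=45, bounds=[22,45]
  i=8: D_i=min(2*3^8,45)=45, bounds=[22,45]
  i=9: D_i=min(2*3^9,45)=45, bounds=[22,45]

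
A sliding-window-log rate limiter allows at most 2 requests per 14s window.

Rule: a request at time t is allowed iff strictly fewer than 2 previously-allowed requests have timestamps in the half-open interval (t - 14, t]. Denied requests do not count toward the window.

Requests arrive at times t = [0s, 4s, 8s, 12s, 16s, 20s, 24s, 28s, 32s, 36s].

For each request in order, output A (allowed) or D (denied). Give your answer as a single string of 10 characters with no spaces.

Answer: AADDAADDAA

Derivation:
Tracking allowed requests in the window:
  req#1 t=0s: ALLOW
  req#2 t=4s: ALLOW
  req#3 t=8s: DENY
  req#4 t=12s: DENY
  req#5 t=16s: ALLOW
  req#6 t=20s: ALLOW
  req#7 t=24s: DENY
  req#8 t=28s: DENY
  req#9 t=32s: ALLOW
  req#10 t=36s: ALLOW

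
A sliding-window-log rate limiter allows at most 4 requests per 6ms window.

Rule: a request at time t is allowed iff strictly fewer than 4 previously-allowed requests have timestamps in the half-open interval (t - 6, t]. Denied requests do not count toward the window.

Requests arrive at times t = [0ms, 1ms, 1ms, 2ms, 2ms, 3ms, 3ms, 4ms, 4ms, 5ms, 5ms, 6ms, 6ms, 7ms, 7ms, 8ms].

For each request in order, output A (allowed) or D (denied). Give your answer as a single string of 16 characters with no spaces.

Answer: AAAADDDDDDDADAAA

Derivation:
Tracking allowed requests in the window:
  req#1 t=0ms: ALLOW
  req#2 t=1ms: ALLOW
  req#3 t=1ms: ALLOW
  req#4 t=2ms: ALLOW
  req#5 t=2ms: DENY
  req#6 t=3ms: DENY
  req#7 t=3ms: DENY
  req#8 t=4ms: DENY
  req#9 t=4ms: DENY
  req#10 t=5ms: DENY
  req#11 t=5ms: DENY
  req#12 t=6ms: ALLOW
  req#13 t=6ms: DENY
  req#14 t=7ms: ALLOW
  req#15 t=7ms: ALLOW
  req#16 t=8ms: ALLOW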